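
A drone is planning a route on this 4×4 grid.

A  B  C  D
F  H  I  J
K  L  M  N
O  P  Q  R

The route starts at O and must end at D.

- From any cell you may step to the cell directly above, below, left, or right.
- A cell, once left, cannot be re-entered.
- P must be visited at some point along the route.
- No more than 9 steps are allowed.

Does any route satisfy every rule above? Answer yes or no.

yes

One route that works: O → P → L → H → B → C → D.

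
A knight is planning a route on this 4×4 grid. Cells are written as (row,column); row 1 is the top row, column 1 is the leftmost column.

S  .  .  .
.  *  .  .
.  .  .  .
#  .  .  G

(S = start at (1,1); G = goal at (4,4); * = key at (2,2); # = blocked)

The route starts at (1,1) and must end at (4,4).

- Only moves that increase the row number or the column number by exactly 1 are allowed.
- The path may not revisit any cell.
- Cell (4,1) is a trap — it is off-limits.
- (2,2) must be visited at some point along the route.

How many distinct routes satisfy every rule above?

12

A right/down-only route from (1,1) to (4,4) makes exactly 3 down-moves and 3 right-moves in some order.
With no other constraints that would be C(6,3) = 20 routes.
Split at (2,2) and multiply the segment counts (each segment already excludes blocked cells): (1,1)→(2,2): 2; (2,2)→(4,4): 6; product = 12.
That gives 12 routes.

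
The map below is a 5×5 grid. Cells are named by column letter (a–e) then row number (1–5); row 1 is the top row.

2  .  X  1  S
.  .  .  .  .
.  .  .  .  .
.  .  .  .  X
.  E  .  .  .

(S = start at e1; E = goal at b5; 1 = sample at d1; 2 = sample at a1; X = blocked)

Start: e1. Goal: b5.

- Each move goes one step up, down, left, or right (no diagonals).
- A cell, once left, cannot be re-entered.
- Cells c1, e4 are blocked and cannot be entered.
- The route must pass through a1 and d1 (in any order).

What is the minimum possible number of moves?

11

Any route passes through a1 and d1 in some order between e1 and b5. Summing Manhattan distances along each leg and taking the cheapest ordering (e1 → d1 → a1 → b5) gives a lower bound of 1 + 3 + 5 = 9 moves.
That bound ignores the blocked cells. Measuring each leg by the fewest moves that actually steer around them (e1→d1: 1; d1→a1: 5; a1→b5: 5) raises the lower bound to 11.
A route of 11 moves exists: e1 → d1 → d2 → c2 → b2 → b1 → a1 → a2 → a3 → a4 → a5 → b5.
Since 11 matches that lower bound, it is optimal.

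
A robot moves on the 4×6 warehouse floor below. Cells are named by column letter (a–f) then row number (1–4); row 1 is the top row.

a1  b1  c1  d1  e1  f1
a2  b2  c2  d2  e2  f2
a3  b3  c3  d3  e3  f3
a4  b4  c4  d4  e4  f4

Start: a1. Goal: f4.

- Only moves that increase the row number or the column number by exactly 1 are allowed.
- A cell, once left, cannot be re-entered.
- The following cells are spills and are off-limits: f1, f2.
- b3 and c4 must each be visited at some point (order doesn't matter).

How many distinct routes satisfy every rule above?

A right/down-only route from a1 to f4 makes exactly 3 down-moves and 5 right-moves in some order.
With no other constraints that would be C(8,3) = 56 routes.
A monotone route can only reach the required cells in the order b3, c4, so split there and multiply the segment counts (each segment already excludes blocked cells): a1→b3: 3; b3→c4: 2; c4→f4: 1; product = 6.
That gives 6 routes.

6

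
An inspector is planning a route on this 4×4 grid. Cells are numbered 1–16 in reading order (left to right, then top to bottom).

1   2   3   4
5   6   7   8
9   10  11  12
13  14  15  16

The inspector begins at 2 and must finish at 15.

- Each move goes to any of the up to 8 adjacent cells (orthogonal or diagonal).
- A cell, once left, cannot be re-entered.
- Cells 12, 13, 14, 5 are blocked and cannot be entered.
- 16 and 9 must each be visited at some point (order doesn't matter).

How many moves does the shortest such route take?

6

Any route passes through 16 and 9 in some order between 2 and 15. Summing Chebyshev distances along each leg and taking the cheapest ordering (2 → 9 → 16 → 15) gives a lower bound of 2 + 3 + 1 = 6 moves.
A route of 6 moves achieves this: 2 → 6 → 9 → 10 → 11 → 16 → 15.
Since 6 matches the lower bound, it is optimal.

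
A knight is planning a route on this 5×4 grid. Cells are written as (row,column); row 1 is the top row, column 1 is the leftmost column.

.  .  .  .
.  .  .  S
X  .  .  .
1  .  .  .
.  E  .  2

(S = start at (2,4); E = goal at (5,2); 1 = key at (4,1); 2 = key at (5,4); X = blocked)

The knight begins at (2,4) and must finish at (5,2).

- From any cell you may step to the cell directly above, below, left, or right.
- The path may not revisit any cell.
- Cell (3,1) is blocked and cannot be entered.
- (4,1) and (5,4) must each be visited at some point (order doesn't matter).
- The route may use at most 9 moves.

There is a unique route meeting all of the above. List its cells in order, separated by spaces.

The 9-move cap with required stops at (4,1), (5,4) leaves no slack for detours.
Route from (2,4): 3× down (reaching (5,4)), left to (5,3), up to (4,3), 2× left (reaching (4,1)), down to (5,1), right to (5,2) — 9 moves in all.
Check: all required cells visited; 9 ≤ 9 moves.

(2,4) (3,4) (4,4) (5,4) (5,3) (4,3) (4,2) (4,1) (5,1) (5,2)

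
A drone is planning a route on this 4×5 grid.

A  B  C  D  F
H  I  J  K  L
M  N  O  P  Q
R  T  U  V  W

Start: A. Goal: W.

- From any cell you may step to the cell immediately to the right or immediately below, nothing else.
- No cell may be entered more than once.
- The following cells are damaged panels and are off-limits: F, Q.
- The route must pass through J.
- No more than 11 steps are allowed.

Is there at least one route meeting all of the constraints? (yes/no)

One route that works: A → H → I → J → O → U → V → W.

yes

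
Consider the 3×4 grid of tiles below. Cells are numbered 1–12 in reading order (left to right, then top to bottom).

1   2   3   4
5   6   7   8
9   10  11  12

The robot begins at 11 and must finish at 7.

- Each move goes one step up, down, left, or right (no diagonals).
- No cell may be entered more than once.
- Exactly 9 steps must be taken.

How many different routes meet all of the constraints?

4

Need simple routes of exactly 9 moves from 11 to 7 (Manhattan distance 1, so 4 moves are spent on a detour and 4 undoing it).
Enumerating: 11 10 6 5 1 2 3 4 8 7 | 11 10 9 5 1 2 3 4 8 7 | 11 10 9 5 6 2 3 4 8 7 | 11 12 8 4 3 2 1 5 6 7.
That gives 4 routes.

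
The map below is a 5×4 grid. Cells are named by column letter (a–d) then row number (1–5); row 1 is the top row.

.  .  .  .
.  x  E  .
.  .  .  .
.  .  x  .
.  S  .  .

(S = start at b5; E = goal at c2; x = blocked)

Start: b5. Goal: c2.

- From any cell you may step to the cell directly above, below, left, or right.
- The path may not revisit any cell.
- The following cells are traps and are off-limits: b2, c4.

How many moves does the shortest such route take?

4

The Manhattan distance from b5 to c2 is |5−2| + |2−3| = 4, so at least 4 moves are needed.
A route of 4 moves achieves this: b5 → b4 → b3 → c3 → c2.
Since 4 matches the lower bound, it is optimal.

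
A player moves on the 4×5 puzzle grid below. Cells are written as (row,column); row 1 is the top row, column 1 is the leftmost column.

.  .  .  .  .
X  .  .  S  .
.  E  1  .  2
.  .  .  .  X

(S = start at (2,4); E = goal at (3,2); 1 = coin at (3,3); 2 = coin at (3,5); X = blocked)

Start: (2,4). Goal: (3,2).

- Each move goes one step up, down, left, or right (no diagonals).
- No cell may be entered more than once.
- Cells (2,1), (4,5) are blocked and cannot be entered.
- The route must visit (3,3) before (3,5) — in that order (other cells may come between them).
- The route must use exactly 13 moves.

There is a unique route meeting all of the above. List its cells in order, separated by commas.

The waypoints must appear in the order (3,3), (3,5), with no cell reused.
Route from (2,4): left 1 to (2,3), down 2 to (4,3), right 1 to (4,4), up 1 to (3,4), right 1 to (3,5), up 2 to (1,5), left 3 to (1,2), down 2 to (3,2) — 13 moves in all.
Check: order respected (1 at step 2, 2 at step 6); 13 moves as required.

(2,4), (2,3), (3,3), (4,3), (4,4), (3,4), (3,5), (2,5), (1,5), (1,4), (1,3), (1,2), (2,2), (3,2)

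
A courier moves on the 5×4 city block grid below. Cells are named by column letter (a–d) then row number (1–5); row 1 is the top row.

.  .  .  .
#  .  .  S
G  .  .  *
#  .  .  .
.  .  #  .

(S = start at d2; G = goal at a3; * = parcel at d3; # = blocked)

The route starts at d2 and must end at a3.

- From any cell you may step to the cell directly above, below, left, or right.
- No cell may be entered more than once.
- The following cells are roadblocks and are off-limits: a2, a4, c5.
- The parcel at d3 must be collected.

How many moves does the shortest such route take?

4

Any route passes through d3 somewhere between d2 and a3. Summing Manhattan distances along the two legs (d2 → d3 → a3) gives a lower bound of 1 + 3 = 4 moves.
A route of 4 moves achieves this: d2 → d3 → c3 → b3 → a3.
Since 4 matches the lower bound, it is optimal.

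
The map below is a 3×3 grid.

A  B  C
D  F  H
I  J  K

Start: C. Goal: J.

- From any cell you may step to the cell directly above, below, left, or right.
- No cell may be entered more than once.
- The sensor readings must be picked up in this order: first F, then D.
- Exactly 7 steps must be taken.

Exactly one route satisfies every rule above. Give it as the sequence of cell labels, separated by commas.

C, H, F, B, A, D, I, J

The waypoints must appear in the order F, D, with no cell reused.
Route from C: down 1 to H, left 1 to F, up 1 to B, left 1 to A, down 2 to I, right 1 to J — 7 moves in all.
Check: order respected (F at step 2, D at step 5); 7 moves as required.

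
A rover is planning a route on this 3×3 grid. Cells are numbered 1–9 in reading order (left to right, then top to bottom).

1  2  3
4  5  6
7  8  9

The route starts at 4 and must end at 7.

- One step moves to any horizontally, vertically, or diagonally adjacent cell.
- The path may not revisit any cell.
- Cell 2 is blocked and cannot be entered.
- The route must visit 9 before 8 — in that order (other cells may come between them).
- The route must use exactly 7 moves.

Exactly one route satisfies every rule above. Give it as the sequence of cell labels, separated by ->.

4 -> 1 -> 5 -> 3 -> 6 -> 9 -> 8 -> 7

The waypoints must appear in the order 9, 8, with no cell reused.
Route from 4: up 1 to 1, down-right 1 to 5, up-right 1 to 3, down 2 to 9, left 2 to 7 — 7 moves in all.
Check: order respected (9 at step 5, 8 at step 6); 7 moves as required.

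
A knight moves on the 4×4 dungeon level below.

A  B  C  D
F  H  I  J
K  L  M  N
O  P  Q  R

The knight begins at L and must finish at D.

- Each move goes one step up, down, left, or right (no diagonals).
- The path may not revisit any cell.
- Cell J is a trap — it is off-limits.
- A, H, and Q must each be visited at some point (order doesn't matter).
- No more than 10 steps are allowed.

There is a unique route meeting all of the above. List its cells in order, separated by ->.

Any route must reach A, H, and Q and still end at D within 10 moves, so the order of the required stops is forced.
Route from L: down to P, right to Q, 2× up (reaching I), 2× left (reaching F), up to A, 3× right (reaching D) — 10 moves in all.
Check: all required cells visited; 10 ≤ 10 moves.

L -> P -> Q -> M -> I -> H -> F -> A -> B -> C -> D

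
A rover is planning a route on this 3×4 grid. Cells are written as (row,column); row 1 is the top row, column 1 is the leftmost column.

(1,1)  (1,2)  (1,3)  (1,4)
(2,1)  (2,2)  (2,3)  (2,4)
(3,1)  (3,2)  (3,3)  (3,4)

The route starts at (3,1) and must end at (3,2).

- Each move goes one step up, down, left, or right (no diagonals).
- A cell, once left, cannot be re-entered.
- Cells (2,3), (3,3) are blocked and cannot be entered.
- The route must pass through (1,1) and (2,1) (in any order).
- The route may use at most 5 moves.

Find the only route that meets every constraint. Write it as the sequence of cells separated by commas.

(3,1), (2,1), (1,1), (1,2), (2,2), (3,2)

The 5-move cap with required stops at (1,1), (2,1) leaves no slack for detours.
Route from (3,1): 2× up (reaching (1,1)), right to (1,2), 2× down (reaching (3,2)) — 5 moves in all.
Check: all required cells visited; 5 ≤ 5 moves.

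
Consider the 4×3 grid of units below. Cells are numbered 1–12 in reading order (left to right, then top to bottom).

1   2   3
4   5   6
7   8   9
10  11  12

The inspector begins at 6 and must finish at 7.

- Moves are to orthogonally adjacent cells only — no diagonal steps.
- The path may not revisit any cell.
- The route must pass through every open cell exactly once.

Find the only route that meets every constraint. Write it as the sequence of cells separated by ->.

Need to visit all 12 open cells exactly once, starting at 6 and ending at 7.
Route from 6: up 1 to 3, left 2 to 1, down 1 to 4, right 1 to 5, down 1 to 8, right 1 to 9, down 1 to 12, left 2 to 10, up 1 to 7 — 11 moves in all.
Check: all 12 open cells covered.

6 -> 3 -> 2 -> 1 -> 4 -> 5 -> 8 -> 9 -> 12 -> 11 -> 10 -> 7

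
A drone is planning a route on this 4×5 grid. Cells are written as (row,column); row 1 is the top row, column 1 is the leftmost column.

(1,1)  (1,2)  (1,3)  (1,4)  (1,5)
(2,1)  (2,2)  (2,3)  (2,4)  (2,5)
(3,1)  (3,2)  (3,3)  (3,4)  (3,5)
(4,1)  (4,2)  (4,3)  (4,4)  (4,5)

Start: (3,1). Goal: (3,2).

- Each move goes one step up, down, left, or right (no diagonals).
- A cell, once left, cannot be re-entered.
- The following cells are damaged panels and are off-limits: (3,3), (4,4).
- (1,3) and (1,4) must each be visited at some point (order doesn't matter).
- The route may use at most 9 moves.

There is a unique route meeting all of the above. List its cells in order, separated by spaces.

The 9-move cap with required stops at (1,3), (1,4) leaves no slack for detours.
Route from (3,1): 2× up (reaching (1,1)), 3× right (reaching (1,4)), down to (2,4), 2× left (reaching (2,2)), down to (3,2) — 9 moves in all.
Check: all required cells visited; 9 ≤ 9 moves.

(3,1) (2,1) (1,1) (1,2) (1,3) (1,4) (2,4) (2,3) (2,2) (3,2)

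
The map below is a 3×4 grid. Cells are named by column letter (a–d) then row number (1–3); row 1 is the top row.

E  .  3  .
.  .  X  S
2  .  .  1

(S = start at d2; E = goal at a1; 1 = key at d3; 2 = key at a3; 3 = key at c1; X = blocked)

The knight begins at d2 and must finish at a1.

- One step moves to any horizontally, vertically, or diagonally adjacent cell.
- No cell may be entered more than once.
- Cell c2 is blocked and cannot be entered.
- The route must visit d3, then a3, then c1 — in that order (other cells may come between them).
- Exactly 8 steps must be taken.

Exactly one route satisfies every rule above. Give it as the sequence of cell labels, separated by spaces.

The waypoints must appear in the order d3, a3, c1, with no cell reused.
Route from d2: down to d3, 3× left (reaching a3), 2× up-right (reaching c1), 2× left (reaching a1) — 8 moves in all.
Check: order respected (1 at step 1, 2 at step 4, 3 at step 6); 8 moves as required.

d2 d3 c3 b3 a3 b2 c1 b1 a1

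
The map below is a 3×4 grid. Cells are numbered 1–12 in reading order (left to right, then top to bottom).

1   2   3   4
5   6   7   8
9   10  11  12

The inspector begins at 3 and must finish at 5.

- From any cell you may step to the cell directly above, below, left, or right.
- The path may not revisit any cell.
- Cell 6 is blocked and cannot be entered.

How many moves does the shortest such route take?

3

The Manhattan distance from 3 to 5 is |1−2| + |3−1| = 3, so at least 3 moves are needed.
A route of 3 moves achieves this: 3 → 2 → 1 → 5.
Since 3 matches the lower bound, it is optimal.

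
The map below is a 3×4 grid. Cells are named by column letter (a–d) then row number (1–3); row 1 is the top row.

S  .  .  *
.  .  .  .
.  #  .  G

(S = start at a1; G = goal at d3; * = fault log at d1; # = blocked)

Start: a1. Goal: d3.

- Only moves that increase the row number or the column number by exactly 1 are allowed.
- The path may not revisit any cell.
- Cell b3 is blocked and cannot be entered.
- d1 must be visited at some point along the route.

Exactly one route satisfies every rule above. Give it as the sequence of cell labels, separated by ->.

Moves only go right or down, so the column and row indices never decrease.
Route from a1: 3× right (reaching d1), 2× down (reaching d3) — 5 moves in all.
Check: all required cells visited.

a1 -> b1 -> c1 -> d1 -> d2 -> d3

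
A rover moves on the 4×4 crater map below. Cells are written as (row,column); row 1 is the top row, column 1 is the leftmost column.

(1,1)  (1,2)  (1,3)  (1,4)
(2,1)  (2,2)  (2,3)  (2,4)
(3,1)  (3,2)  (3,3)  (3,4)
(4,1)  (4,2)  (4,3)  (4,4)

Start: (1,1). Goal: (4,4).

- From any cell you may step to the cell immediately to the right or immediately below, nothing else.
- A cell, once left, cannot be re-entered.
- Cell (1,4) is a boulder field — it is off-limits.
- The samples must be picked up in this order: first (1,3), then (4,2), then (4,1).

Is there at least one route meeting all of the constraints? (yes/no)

(4,2) lies to the left of (1,3), so going from (1,3) to (4,2) would need a leftward move — but moves only go right/down, so (1,3) cannot be visited before (4,2).

no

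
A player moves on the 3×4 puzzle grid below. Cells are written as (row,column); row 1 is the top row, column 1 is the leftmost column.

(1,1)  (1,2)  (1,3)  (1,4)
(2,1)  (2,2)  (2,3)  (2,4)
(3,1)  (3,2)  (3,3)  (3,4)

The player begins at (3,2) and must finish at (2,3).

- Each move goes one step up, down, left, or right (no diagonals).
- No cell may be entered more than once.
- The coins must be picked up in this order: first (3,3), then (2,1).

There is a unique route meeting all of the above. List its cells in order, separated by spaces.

The waypoints must appear in the order (3,3), (2,1), with no cell reused.
Route from (3,2): 2× right (reaching (3,4)), 2× up (reaching (1,4)), 3× left (reaching (1,1)), down to (2,1), 2× right (reaching (2,3)) — 10 moves in all.
Check: order respected ((3,3) at step 1, (2,1) at step 8).

(3,2) (3,3) (3,4) (2,4) (1,4) (1,3) (1,2) (1,1) (2,1) (2,2) (2,3)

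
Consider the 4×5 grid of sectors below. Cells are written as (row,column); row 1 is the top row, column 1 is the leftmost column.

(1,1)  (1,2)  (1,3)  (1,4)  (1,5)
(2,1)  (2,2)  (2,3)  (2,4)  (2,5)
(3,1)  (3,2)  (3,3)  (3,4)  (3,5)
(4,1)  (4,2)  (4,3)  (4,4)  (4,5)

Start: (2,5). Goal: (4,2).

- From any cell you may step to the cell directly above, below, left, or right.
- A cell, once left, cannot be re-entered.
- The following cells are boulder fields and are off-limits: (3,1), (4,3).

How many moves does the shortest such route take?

5

The Manhattan distance from (2,5) to (4,2) is |2−4| + |5−2| = 5, so at least 5 moves are needed.
A route of 5 moves achieves this: (2,5) → (3,5) → (3,4) → (3,3) → (3,2) → (4,2).
Since 5 matches the lower bound, it is optimal.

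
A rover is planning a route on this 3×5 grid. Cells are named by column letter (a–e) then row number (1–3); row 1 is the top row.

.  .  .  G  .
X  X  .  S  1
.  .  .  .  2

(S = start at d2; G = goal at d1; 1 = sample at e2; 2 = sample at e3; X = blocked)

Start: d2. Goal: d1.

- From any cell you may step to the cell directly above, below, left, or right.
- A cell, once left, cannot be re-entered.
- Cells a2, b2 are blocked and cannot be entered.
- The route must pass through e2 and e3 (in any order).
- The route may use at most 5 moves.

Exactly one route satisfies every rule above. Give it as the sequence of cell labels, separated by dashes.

d2 - d3 - e3 - e2 - e1 - d1

The budget equals the shortest possible length, so every move has to be on a shortest route through the required cells.
Route from d2: down 1 to d3, right 1 to e3, up 2 to e1, left 1 to d1 — 5 moves in all.
Check: all required cells visited; 5 ≤ 5 moves.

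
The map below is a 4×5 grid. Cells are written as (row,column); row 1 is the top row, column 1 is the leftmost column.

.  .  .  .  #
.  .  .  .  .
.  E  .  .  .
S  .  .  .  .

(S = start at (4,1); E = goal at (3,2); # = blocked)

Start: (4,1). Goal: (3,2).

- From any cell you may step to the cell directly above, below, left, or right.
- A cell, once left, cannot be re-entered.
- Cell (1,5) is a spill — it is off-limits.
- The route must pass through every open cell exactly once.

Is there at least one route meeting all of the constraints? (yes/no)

yes

One route that works: (4,1) → (3,1) → (2,1) → (1,1) → (1,2) → (2,2) → (2,3) → (1,3) → (1,4) → (2,4) → (2,5) → (3,5) → (4,5) → (4,4) → (3,4) → (3,3) → (4,3) → (4,2) → (3,2).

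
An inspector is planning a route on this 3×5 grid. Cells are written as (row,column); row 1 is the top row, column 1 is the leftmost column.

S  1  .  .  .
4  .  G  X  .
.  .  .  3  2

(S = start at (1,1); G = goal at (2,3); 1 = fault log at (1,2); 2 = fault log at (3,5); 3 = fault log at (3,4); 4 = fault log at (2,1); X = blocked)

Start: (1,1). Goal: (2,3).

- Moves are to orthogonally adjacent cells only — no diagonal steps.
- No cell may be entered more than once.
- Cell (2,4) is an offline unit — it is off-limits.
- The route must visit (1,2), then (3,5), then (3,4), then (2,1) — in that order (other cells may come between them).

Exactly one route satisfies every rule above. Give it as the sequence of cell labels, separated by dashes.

The waypoints must appear in the order (1,2), (3,5), (3,4), (2,1), with no cell reused.
Route from (1,1): right 4 to (1,5), down 2 to (3,5), left 4 to (3,1), up 1 to (2,1), right 2 to (2,3) — 13 moves in all.
Check: order respected (1 at step 1, 2 at step 6, 3 at step 7, 4 at step 11).

(1,1) - (1,2) - (1,3) - (1,4) - (1,5) - (2,5) - (3,5) - (3,4) - (3,3) - (3,2) - (3,1) - (2,1) - (2,2) - (2,3)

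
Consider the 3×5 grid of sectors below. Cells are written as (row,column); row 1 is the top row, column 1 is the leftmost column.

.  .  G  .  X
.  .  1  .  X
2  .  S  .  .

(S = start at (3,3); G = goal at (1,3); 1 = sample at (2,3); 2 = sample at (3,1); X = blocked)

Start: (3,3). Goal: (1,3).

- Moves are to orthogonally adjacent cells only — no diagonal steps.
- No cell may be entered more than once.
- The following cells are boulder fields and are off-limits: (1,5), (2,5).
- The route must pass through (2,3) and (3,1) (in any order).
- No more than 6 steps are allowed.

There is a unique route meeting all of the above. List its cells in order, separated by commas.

(3,3), (3,2), (3,1), (2,1), (2,2), (2,3), (1,3)

The budget equals the shortest possible length, so every move has to be on a shortest route through the required cells.
Route from (3,3): left 2 to (3,1), up 1 to (2,1), right 2 to (2,3), up 1 to (1,3) — 6 moves in all.
Check: all required cells visited; 6 ≤ 6 moves.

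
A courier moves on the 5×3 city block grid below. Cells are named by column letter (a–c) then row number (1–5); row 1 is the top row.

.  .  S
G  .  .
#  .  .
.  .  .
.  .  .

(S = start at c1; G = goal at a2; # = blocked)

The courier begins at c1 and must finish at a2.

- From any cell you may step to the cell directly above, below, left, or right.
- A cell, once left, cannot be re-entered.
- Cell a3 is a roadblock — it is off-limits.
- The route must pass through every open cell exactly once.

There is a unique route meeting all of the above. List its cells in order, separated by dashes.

Need to visit all 14 open cells exactly once, starting at c1 and ending at a2.
Cell a5 has only two open neighbours (a4 and b5), so the path must pass straight through it: one of those is the cell it's entered from and the other is where it exits.
Route from c1: down 4 to c5, left 2 to a5, up 1 to a4, right 1 to b4, up 3 to b1, left 1 to a1, down 1 to a2 — 13 moves in all.
Check: all 14 open cells covered.

c1 - c2 - c3 - c4 - c5 - b5 - a5 - a4 - b4 - b3 - b2 - b1 - a1 - a2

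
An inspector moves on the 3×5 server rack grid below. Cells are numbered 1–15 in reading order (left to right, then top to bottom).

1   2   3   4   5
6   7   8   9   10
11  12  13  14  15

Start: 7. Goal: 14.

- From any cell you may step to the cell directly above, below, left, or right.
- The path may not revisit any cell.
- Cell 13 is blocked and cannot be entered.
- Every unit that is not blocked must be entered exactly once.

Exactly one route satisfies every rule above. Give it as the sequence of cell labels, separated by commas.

7, 12, 11, 6, 1, 2, 3, 8, 9, 4, 5, 10, 15, 14

Need to visit all 14 open cells exactly once, starting at 7 and ending at 14.
Cell 12 has only two open neighbours (7 and 11), so the path must pass straight through it: one of those is the cell it's entered from and the other is where it exits.
Route from 7: down to 12, left to 11, 2× up (reaching 1), 2× right (reaching 3), down to 8, right to 9, up to 4, right to 5, 2× down (reaching 15), left to 14 — 13 moves in all.
Check: all 14 open cells covered.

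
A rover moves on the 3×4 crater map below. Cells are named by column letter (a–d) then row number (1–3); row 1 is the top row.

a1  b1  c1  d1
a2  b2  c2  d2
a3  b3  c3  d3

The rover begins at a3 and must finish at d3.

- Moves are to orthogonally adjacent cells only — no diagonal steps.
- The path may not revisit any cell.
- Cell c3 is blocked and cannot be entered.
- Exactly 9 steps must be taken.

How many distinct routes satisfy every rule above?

3

Need simple routes of exactly 9 moves from a3 to d3 (Manhattan distance 3, so 3 moves are spent on a detour and 3 undoing it).
Enumerating: a3 a2 a1 b1 b2 c2 c1 d1 d2 d3 | a3 b3 b2 a2 a1 b1 c1 c2 d2 d3 | a3 b3 b2 a2 a1 b1 c1 d1 d2 d3.
That gives 3 routes.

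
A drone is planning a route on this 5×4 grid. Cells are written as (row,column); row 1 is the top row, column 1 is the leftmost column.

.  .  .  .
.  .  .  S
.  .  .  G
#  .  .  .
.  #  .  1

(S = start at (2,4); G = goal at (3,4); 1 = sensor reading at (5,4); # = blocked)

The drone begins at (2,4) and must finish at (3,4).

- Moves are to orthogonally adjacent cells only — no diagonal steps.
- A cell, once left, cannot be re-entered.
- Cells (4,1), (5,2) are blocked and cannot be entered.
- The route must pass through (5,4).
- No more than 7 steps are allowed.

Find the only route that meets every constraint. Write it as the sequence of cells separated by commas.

Any route must reach (5,4) and still end at (3,4) within 7 moves, so the order of the required stops is forced.
Route from (2,4): left 1 to (2,3), down 3 to (5,3), right 1 to (5,4), up 2 to (3,4) — 7 moves in all.
Check: all required cells visited; 7 ≤ 7 moves.

(2,4), (2,3), (3,3), (4,3), (5,3), (5,4), (4,4), (3,4)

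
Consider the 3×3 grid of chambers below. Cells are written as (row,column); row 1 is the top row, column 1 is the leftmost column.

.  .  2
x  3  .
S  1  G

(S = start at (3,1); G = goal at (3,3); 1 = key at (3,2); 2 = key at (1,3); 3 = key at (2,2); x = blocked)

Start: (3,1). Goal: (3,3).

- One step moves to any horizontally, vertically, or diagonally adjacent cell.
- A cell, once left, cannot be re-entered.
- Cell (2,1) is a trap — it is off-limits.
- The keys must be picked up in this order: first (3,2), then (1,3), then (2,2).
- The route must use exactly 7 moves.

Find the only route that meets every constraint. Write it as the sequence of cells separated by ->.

(3,1) -> (3,2) -> (2,3) -> (1,3) -> (1,2) -> (1,1) -> (2,2) -> (3,3)

The waypoints must appear in the order (3,2), (1,3), (2,2), with no cell reused.
Route from (3,1): right to (3,2), up-right to (2,3), up to (1,3), 2× left (reaching (1,1)), 2× down-right (reaching (3,3)) — 7 moves in all.
Check: order respected (1 at step 1, 2 at step 3, 3 at step 6); 7 moves as required.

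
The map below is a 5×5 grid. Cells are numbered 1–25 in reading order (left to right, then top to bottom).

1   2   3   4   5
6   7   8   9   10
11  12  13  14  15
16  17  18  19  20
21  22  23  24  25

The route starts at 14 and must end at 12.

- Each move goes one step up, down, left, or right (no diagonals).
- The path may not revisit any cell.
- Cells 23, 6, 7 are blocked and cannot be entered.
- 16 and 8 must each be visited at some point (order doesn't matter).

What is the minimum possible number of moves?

8

Any route passes through 16 and 8 in some order between 14 and 12. Summing Manhattan distances along each leg and taking the cheapest ordering (14 → 8 → 16 → 12) gives a lower bound of 2 + 4 + 2 = 8 moves.
A route of 8 moves achieves this: 14 → 9 → 8 → 13 → 18 → 17 → 16 → 11 → 12.
Since 8 matches the lower bound, it is optimal.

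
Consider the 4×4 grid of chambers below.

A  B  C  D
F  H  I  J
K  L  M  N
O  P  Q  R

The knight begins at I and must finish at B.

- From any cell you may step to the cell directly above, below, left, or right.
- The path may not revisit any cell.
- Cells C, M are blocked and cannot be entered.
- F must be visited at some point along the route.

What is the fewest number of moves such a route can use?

4

Any route passes through F somewhere between I and B. Summing Manhattan distances along the two legs (I → F → B) gives a lower bound of 2 + 2 = 4 moves.
A route of 4 moves achieves this: I → H → F → A → B.
Since 4 matches the lower bound, it is optimal.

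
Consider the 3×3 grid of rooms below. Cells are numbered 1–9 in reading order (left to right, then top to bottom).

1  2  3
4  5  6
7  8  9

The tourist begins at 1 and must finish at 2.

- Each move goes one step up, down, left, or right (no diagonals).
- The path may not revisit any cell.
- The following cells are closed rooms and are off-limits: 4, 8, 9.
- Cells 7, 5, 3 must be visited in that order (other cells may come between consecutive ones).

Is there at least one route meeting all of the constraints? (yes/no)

no

The blocked cells wall 7 off from 1 completely — no sequence of moves reaches it at all, so no route can satisfy the rules.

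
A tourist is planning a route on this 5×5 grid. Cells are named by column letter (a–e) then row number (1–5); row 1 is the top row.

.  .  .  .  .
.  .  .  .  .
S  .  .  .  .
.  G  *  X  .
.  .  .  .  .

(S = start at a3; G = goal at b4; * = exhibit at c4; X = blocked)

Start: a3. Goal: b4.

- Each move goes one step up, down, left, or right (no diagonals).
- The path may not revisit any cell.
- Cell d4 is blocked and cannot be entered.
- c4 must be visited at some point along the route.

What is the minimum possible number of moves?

4

Any route passes through c4 somewhere between a3 and b4. Summing Manhattan distances along the two legs (a3 → c4 → b4) gives a lower bound of 3 + 1 = 4 moves.
A route of 4 moves achieves this: a3 → b3 → c3 → c4 → b4.
Since 4 matches the lower bound, it is optimal.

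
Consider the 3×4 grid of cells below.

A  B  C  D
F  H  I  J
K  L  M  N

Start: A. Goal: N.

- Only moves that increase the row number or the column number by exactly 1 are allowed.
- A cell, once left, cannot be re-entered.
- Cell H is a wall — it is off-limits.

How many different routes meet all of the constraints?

A right/down-only route from A to N makes exactly 2 down-moves and 3 right-moves in some order.
With no other constraints that would be C(5,2) = 10 routes.
Subtract routes through each blocked cell (inclusion–exclusion for overlaps): − through H: 6 → 4.
That gives 4 routes.

4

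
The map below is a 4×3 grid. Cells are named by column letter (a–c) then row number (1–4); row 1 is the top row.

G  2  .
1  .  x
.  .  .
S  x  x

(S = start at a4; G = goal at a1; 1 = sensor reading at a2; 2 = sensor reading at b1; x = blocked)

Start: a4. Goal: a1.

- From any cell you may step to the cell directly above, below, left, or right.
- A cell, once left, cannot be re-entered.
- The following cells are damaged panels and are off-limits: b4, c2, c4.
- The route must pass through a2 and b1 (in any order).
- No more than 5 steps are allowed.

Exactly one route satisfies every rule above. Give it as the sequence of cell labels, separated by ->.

a4 -> a3 -> a2 -> b2 -> b1 -> a1

The 5-move cap with required stops at a2, b1 leaves no slack for detours.
Route from a4: 2× up (reaching a2), right to b2, up to b1, left to a1 — 5 moves in all.
Check: all required cells visited; 5 ≤ 5 moves.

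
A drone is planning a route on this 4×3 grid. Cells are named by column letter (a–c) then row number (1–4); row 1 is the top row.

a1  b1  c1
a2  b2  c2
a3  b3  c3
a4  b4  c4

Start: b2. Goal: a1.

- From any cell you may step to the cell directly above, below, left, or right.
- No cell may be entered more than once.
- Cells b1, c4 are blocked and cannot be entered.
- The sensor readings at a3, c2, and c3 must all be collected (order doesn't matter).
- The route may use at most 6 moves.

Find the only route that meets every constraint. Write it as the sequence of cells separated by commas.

Any route must reach a3, c2, and c3 and still end at a1 within 6 moves, so the order of the required stops is forced.
Route from b2: right to c2, down to c3, 2× left (reaching a3), 2× up (reaching a1) — 6 moves in all.
Check: all required cells visited; 6 ≤ 6 moves.

b2, c2, c3, b3, a3, a2, a1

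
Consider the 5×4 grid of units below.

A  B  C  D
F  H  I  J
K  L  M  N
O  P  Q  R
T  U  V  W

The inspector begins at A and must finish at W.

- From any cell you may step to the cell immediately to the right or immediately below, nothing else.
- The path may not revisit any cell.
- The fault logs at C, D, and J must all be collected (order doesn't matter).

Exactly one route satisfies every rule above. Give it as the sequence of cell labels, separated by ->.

A -> B -> C -> D -> J -> N -> R -> W

Moves only go right or down, so the column and row indices never decrease.
Route from A: 3× right (reaching D), 4× down (reaching W) — 7 moves in all.
Check: all required cells visited.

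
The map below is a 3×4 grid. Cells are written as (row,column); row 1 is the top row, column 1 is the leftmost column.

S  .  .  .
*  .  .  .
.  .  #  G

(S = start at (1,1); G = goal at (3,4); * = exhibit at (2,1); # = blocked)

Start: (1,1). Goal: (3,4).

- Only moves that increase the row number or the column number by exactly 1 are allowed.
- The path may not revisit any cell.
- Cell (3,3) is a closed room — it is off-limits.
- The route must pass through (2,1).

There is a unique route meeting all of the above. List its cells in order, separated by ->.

Moves only go right or down, so the column and row indices never decrease.
Route from (1,1): down 1 to (2,1), right 3 to (2,4), down 1 to (3,4) — 5 moves in all.
Check: all required cells visited.

(1,1) -> (2,1) -> (2,2) -> (2,3) -> (2,4) -> (3,4)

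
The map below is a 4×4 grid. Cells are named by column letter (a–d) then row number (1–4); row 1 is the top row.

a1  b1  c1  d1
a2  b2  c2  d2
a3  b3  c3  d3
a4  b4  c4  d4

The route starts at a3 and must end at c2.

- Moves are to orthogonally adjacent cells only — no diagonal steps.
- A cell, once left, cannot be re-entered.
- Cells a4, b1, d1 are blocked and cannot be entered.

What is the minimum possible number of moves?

The Manhattan distance from a3 to c2 is |3−2| + |1−3| = 3, so at least 3 moves are needed.
A route of 3 moves achieves this: a3 → a2 → b2 → c2.
Since 3 matches the lower bound, it is optimal.

3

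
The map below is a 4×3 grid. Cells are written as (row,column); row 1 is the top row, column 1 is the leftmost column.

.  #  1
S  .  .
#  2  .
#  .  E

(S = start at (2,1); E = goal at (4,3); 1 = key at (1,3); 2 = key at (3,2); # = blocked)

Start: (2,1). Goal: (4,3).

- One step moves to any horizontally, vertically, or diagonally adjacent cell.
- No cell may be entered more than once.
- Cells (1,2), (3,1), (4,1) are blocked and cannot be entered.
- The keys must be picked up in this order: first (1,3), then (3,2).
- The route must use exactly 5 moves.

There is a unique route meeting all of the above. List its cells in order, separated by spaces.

(2,1) (2,2) (1,3) (2,3) (3,2) (4,3)

The waypoints must appear in the order (1,3), (3,2), with no cell reused.
Route from (2,1): right to (2,2), up-right to (1,3), down to (2,3), down-left to (3,2), down-right to (4,3) — 5 moves in all.
Check: order respected (1 at step 2, 2 at step 4); 5 moves as required.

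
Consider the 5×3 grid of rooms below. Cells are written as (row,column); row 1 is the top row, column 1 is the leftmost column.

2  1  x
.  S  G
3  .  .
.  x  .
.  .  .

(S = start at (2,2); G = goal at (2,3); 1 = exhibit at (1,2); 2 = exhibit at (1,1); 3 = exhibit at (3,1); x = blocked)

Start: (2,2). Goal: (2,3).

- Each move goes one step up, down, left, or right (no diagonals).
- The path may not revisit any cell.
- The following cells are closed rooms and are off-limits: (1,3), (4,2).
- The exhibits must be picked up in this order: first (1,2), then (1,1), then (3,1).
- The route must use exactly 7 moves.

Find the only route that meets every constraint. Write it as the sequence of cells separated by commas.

(2,2), (1,2), (1,1), (2,1), (3,1), (3,2), (3,3), (2,3)

The waypoints must appear in the order (1,2), (1,1), (3,1), with no cell reused.
Route from (2,2): up to (1,2), left to (1,1), 2× down (reaching (3,1)), 2× right (reaching (3,3)), up to (2,3) — 7 moves in all.
Check: order respected (1 at step 1, 2 at step 2, 3 at step 4); 7 moves as required.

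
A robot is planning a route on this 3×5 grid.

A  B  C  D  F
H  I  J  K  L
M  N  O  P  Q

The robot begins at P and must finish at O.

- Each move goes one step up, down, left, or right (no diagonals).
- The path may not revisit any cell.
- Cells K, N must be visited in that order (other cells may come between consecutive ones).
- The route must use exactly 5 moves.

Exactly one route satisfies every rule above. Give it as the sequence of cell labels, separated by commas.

The waypoints must appear in the order K, N, with no cell reused.
Route from P: up to K, 2× left (reaching I), down to N, right to O — 5 moves in all.
Check: order respected (K at step 1, N at step 4); 5 moves as required.

P, K, J, I, N, O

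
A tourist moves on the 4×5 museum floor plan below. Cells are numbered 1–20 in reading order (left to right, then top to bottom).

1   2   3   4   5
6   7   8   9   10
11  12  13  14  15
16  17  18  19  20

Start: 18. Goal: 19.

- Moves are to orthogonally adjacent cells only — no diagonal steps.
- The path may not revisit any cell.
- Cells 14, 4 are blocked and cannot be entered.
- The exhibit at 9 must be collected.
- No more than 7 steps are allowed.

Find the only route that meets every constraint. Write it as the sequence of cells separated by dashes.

The 7-move cap with required stops at 9 leaves no slack for detours.
Route from 18: up 2 to 8, right 2 to 10, down 2 to 20, left 1 to 19 — 7 moves in all.
Check: all required cells visited; 7 ≤ 7 moves.

18 - 13 - 8 - 9 - 10 - 15 - 20 - 19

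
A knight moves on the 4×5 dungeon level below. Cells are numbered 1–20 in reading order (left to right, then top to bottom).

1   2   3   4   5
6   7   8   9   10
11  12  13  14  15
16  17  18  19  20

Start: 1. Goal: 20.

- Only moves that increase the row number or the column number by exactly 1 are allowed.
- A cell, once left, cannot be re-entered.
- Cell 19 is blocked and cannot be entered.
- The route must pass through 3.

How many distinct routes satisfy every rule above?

A right/down-only route from 1 to 20 makes exactly 3 down-moves and 4 right-moves in some order.
With no other constraints that would be C(7,3) = 35 routes.
Split at 3 and multiply the segment counts (each segment already excludes blocked cells): 1→3: 1; 3→20: 6; product = 6.
That gives 6 routes.

6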